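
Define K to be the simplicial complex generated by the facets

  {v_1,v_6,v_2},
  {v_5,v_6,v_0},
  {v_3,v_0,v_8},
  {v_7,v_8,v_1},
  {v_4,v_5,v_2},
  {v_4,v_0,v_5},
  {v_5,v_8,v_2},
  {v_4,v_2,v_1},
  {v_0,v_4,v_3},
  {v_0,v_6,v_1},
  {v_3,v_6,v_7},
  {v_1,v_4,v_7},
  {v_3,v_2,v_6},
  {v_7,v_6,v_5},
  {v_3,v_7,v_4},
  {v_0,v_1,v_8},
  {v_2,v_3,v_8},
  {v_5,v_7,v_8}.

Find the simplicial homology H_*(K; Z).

Take the total order v_0 < v_1 < v_2 < v_3 < v_4 < v_5 < v_6 < v_7 < v_8 on the vertex set. Then K (dimension 2) consists of the simplices:

  0-simplices (9): [v_0], [v_1], [v_2], [v_3], [v_4], [v_5], [v_6], [v_7], [v_8]
  1-simplices (27): (27 of them)
  2-simplices (18): (18 of them)

so the chain groups are C_0 ≅ Z^9, C_1 ≅ Z^27, C_2 ≅ Z^18.

∂_1: C_1 → C_0 is given by ∂[p,q] = [q] − [p].
The 9×27 boundary matrix has rank 8 and Smith normal form diag(1,1,1,1,1,1,1,1).

∂_2: C_2 → C_1 sends each 2-simplex [p,q,r] to [q,r] − [p,r] + [p,q]. For instance
  ∂[v_5,v_6,v_7] = [v_6,v_7] − [v_5,v_7] + [v_5,v_6],
  ∂[v_0,v_4,v_5] = [v_4,v_5] − [v_0,v_5] + [v_0,v_4].
The 27×18 boundary matrix has rank 17 and Smith normal form diag(1,1,1,1,1,1,1,1,1,1,1,1,1,1,1,1,1).

Computing H_k = (kernel of ∂_k) / (image of ∂_{k+1}):

  H_0: rank C_0 − rank ∂_1 = 9 − 8 = 1, and the invariant factors of ∂_1 are all 1, so H_0 ≅ Z.
  H_1: rank ker ∂_1 − rank ∂_2 = (27 − 8) − 17 = 2, and the invariant factors of ∂_2 are all 1, so H_1 ≅ Z^2.
  H_2: rank ker ∂_2 − rank ∂_3 = (18 − 17) − 0 = 1, and there is no ∂_3, so H_2 ≅ Z.

(K is a triangulation of the torus T^2.)

H_0 = Z,  H_1 = Z^2,  H_2 = Z.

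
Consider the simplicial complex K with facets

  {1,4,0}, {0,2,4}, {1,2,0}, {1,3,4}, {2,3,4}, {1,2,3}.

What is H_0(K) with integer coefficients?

H_0 = Z.

K has 5 vertices, 9 edges, 6 triangles.
rank ∂_0 = 0, rank ∂_1 = 4 ⇒ b_0 = 5 − 0 − 4 = 1; all invariant factors of ∂_1 are 1 so no torsion. So H_0 ≅ Z.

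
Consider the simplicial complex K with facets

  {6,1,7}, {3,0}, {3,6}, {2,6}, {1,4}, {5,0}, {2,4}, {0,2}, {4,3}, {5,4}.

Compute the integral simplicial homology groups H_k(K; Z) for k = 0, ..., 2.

H_0 ≅ Z,  H_1 ≅ Z^4,  H_2 = 0.

Take the total order 0 < 1 < 2 < 3 < 4 < 5 < 6 < 7 on the vertex set. Then K (dimension 2) consists of the simplices:

  0-simplices (8): [0], [1], [2], [3], [4], [5], [6], [7]
  1-simplices (12): [0,2], [0,3], [0,5], [1,4], [1,6], [1,7], [2,4], [2,6], [3,4], [3,6], [4,5], [6,7]
  2-simplices (1): [1,6,7]

giving chain groups C_0 ≅ Z^8, C_1 ≅ Z^12, C_2 ≅ Z^1.

Boundary ∂_1: C_1 → C_0 maps an edge to its endpoints' difference, ∂[p,q] = q − p.
This gives a 8×12 integer matrix of rank 7; reducing to Smith normal form yields diagonal entries (1,1,1,1,1,1,1).

∂_2: C_2 → C_1 maps a triangle to the signed sum of its edges. For instance
  ∂[1,6,7] = [6,7] − [1,7] + [1,6].
The 12×1 boundary matrix has rank 1 and Smith normal form diag(1).

Reading off H_k = ker ∂_k / im ∂_{k+1}:

  H_0: rank C_0 − rank ∂_1 = 8 − 7 = 1, and the invariant factors of ∂_1 are all 1, so H_0 = Z.
  H_1: rank ker ∂_1 − rank ∂_2 = (12 − 7) − 1 = 4, and the invariant factors of ∂_2 are all 1, so H_1 = Z^4.
  H_2: rank ker ∂_2 − rank ∂_3 = (1 − 1) − 0 = 0, and there is no ∂_3, so H_2 = 0.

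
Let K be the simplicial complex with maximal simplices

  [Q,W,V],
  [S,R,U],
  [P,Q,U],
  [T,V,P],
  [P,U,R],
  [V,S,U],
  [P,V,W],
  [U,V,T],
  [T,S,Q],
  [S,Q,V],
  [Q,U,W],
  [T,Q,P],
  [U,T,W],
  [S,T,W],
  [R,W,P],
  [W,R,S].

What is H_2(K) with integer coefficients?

H_2 = Z.

Order the vertices as P < Q < R < S < T < U < V < W. Listing each simplex with vertices in this order, K has dimension 2 with simplices:

  0-simplices (8): P, Q, R, S, T, U, V, W
  1-simplices (24): PQ, PR, PT, PU, PV, PW, QS, QT, QU, QV, QW, RS, RU, RW, ST, SU, SV, SW, TU, TV, TW, UV, UW, VW
  2-simplices (16): PQT, PQU, PRU, PRW, PTV, PVW, QST, QSV, QUW, QVW, RSU, RSW, STW, SUV, TUV, TUW

so the chain groups are C_0 ≅ Z^8, C_1 ≅ Z^24, C_2 ≅ Z^16.

Boundary ∂_1: C_1 → C_0 sends each edge [p,q] (with p < q) to q − p. For instance
  ∂PT = T − P.
The 8×24 boundary matrix has rank 7 and Smith normal form diag(1,1,1,1,1,1,1).

∂_2: C_2 → C_1 sends each 2-simplex [p,q,r] to [q,r] − [p,r] + [p,q]. For instance
  ∂RSU = SU − RU + RS,
  ∂TUW = UW − TW + TU.
As a 24×16 matrix over Z this has rank 15, with invariant factors (1,1,1,1,1,1,1,1,1,1,1,1,1,1,1).

From H_k ≅ ker(∂_k) / im(∂_{k+1}) we obtain:

  H_2: rank ker ∂_2 − rank ∂_3 = (16 − 15) − 0 = 1, and there is no ∂_3, so H_2 ≅ Z.

(K is a triangulation of the torus T^2.)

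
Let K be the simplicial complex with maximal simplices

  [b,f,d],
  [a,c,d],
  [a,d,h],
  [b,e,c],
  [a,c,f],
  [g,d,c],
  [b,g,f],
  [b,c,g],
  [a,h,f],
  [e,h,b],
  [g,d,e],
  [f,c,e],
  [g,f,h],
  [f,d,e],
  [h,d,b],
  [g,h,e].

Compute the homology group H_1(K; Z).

Order the vertices as a < b < c < d < e < f < g < h. Listing each simplex with vertices in this order, K has dimension 2 with simplices:

  0-simplices (8): a, b, c, d, e, f, g, h
  1-simplices (24): ac, ad, af, ah, bc, bd, be, bf, bg, bh, cd, ce, cf, cg, de, df, dg, dh, ef, eg, eh, fg, fh, gh
  2-simplices (16): acd, acf, adh, afh, bce, bcg, bdf, bdh, beh, bfg, cdg, cef, def, deg, egh, fgh

Hence C_0 ≅ Z^8, C_1 ≅ Z^24, C_2 ≅ Z^16.

Boundary ∂_1: C_1 → C_0 maps an edge to its endpoints' difference, ∂[p,q] = q − p.
The 8×24 boundary matrix has rank 7 and Smith normal form diag(1,1,1,1,1,1,1).

∂_2: C_2 → C_1 maps a triangle to the signed sum of its edges. For instance
  ∂bfg = fg − bg + bf,
  ∂adh = dh − ah + ad.
This gives a 24×16 integer matrix of rank 15; reducing to Smith normal form yields diagonal entries (1,1,1,1,1,1,1,1,1,1,1,1,1,1,1).

Now H_k = ker ∂_k / im ∂_{k+1}, so:

  H_1: rank ker ∂_1 − rank ∂_2 = (24 − 7) − 15 = 2, and the invariant factors of ∂_2 are all 1, so H_1 = Z^2.

(K is a triangulation of the torus T^2.)

H_1 = Z^2.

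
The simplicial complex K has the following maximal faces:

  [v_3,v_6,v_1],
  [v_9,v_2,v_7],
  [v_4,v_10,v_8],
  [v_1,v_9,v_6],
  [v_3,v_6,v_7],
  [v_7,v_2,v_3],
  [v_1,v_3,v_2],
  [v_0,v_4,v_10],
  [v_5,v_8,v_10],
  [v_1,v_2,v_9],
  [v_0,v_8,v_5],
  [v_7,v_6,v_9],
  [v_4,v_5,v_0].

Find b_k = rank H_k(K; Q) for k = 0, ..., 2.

Fix the vertex order v_0 < v_1 < v_2 < v_3 < v_4 < v_5 < v_6 < v_7 < v_8 < v_9 < v_10 and write every simplex with vertices in increasing order. Then dim K = 2 and the simplices of K are:

  0-simplices (11): [v_0], [v_1], [v_2], [v_3], [v_4], [v_5], [v_6], [v_7], [v_8], [v_9], [v_10]
  1-simplices (22): (22 of them)
  2-simplices (13): (13 of them)

so the chain groups are C_0 ≅ Z^11, C_1 ≅ Z^22, C_2 ≅ Z^13.

∂_1: C_1 → C_0 sends each edge [p,q] (with p < q) to q − p. For instance
  ∂[v_1,v_9] = [v_9] − [v_1].
This gives a 11×22 integer matrix of rank 9; reducing to Smith normal form yields diagonal entries (1,1,1,1,1,1,1,1,1).

∂_2: C_2 → C_1 sends each 2-simplex [p,q,r] to [q,r] − [p,r] + [p,q]. For instance
  ∂[v_1,v_3,v_6] = [v_3,v_6] − [v_1,v_6] + [v_1,v_3],
  ∂[v_2,v_3,v_7] = [v_3,v_7] − [v_2,v_7] + [v_2,v_3].
The 22×13 boundary matrix has rank 12 and Smith normal form diag(1,1,1,1,1,1,1,1,1,1,1,1).

Now H_k = ker ∂_k / im ∂_{k+1}, so:

  H_0: rank C_0 − rank ∂_1 = 11 − 9 = 2, and the invariant factors of ∂_1 are all 1, so H_0 ≅ Z^2.
  H_1: rank ker ∂_1 − rank ∂_2 = (22 − 9) − 12 = 1, and the invariant factors of ∂_2 are all 1, so H_1 ≅ Z.
  H_2: rank ker ∂_2 − rank ∂_3 = (13 − 12) − 0 = 1, and there is no ∂_3, so H_2 ≅ Z.

Hence the Betti numbers are b_0 = 2, b_1 = 1, b_2 = 1.

b_0 = 2, b_1 = 1, b_2 = 1.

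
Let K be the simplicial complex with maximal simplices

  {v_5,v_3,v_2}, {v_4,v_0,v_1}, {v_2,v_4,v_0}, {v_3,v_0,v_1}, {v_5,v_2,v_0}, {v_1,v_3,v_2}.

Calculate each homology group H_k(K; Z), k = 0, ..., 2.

Order the vertices as v_0 < v_1 < v_2 < v_3 < v_4 < v_5. Listing each simplex with vertices in this order, K has dimension 2 with simplices:

  0-simplices (6): [v_0], [v_1], [v_2], [v_3], [v_4], [v_5]
  1-simplices (12): [v_0,v_1], [v_0,v_2], [v_0,v_3], [v_0,v_4], [v_0,v_5], [v_1,v_2], [v_1,v_3], [v_1,v_4], [v_2,v_3], [v_2,v_4], [v_2,v_5], [v_3,v_5]
  2-simplices (6): [v_0,v_1,v_3], [v_0,v_1,v_4], [v_0,v_2,v_4], [v_0,v_2,v_5], [v_1,v_2,v_3], [v_2,v_3,v_5]

giving chain groups C_0 ≅ Z^6, C_1 ≅ Z^12, C_2 ≅ Z^6.

∂_1: C_1 → C_0 sends each edge [p,q] (with p < q) to q − p.
This gives a 6×12 integer matrix of rank 5; reducing to Smith normal form yields diagonal entries (1,1,1,1,1).

Boundary ∂_2: C_2 → C_1 sends each 2-simplex [p,q,r] to [q,r] − [p,r] + [p,q]. For instance
  ∂[v_0,v_1,v_3] = [v_1,v_3] − [v_0,v_3] + [v_0,v_1],
  ∂[v_0,v_2,v_5] = [v_2,v_5] − [v_0,v_5] + [v_0,v_2].
The 12×6 boundary matrix has rank 6 and Smith normal form diag(1,1,1,1,1,1).

Computing H_k = (kernel of ∂_k) / (image of ∂_{k+1}):

  H_0: rank C_0 − rank ∂_1 = 6 − 5 = 1, and the invariant factors of ∂_1 are all 1, so H_0 = Z.
  H_1: rank ker ∂_1 − rank ∂_2 = (12 − 5) − 6 = 1, and the invariant factors of ∂_2 are all 1, so H_1 = Z.
  H_2: rank ker ∂_2 − rank ∂_3 = (6 − 6) − 0 = 0, and there is no ∂_3, so H_2 = 0.

As a check, the Euler characteristic is 6 − 12 + 6 = 0, which agrees with 1 − 1 + 0 = 0.

H_0 ≅ Z,  H_1 ≅ Z,  H_2 = 0.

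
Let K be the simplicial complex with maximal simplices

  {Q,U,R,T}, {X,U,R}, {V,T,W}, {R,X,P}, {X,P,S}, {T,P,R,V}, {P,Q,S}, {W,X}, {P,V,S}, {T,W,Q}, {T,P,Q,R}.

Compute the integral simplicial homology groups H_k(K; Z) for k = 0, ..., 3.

Fix the vertex order P < Q < R < S < T < U < V < W < X and write every simplex with vertices in increasing order. Then dim K = 3 and the simplices of K are:

  0-simplices (9): P, Q, R, S, T, U, V, W, X
  1-simplices (23): PQ, PR, PS, PT, PV, PX, QR, QS, QT, QU, QW, RT, RU, RV, RX, SV, SX, TU, TV, TW, UX, VW, WX
  2-simplices (17): PQR, PQS, PQT, PRT, PRV, PRX, PSV, PSX, PTV, QRT, QRU, QTU, QTW, RTU, RTV, RUX, TVW
  3-simplices (3): PQRT, PRTV, QRTU

so the chain groups are C_0 ≅ Z^9, C_1 ≅ Z^23, C_2 ≅ Z^17, C_3 ≅ Z^3.

∂_1: C_1 → C_0 is given by ∂[p,q] = [q] − [p]. For instance
  ∂QS = S − Q.
The 9×23 boundary matrix has rank 8 and Smith normal form diag(1,1,1,1,1,1,1,1).

∂_2: C_2 → C_1 maps a triangle to the signed sum of its edges. For instance
  ∂PSX = SX − PX + PS,
  ∂QTU = TU − QU + QT.
The 23×17 boundary matrix has rank 14 and Smith normal form diag(1,1,1,1,1,1,1,1,1,1,1,1,1,1).

The boundary map ∂_3: C_3 → C_2 sends each 3-simplex σ to the alternating sum Σ_i (−1)^i (σ with its i-th vertex removed). For instance
  ∂PRTV = RTV − PTV + PRV − PRT,
  ∂PQRT = QRT − PRT + PQT − PQR.
The 17×3 boundary matrix has rank 3 and Smith normal form diag(1,1,1).

Computing H_k = (kernel of ∂_k) / (image of ∂_{k+1}):

  H_0: rank C_0 − rank ∂_1 = 9 − 8 = 1, and the invariant factors of ∂_1 are all 1, so H_0 = Z.
  H_1: rank ker ∂_1 − rank ∂_2 = (23 − 8) − 14 = 1, and the invariant factors of ∂_2 are all 1, so H_1 = Z.
  H_2: rank ker ∂_2 − rank ∂_3 = (17 − 14) − 3 = 0, and the invariant factors of ∂_3 are all 1, so H_2 = 0.
  H_3: rank ker ∂_3 − rank ∂_4 = (3 − 3) − 0 = 0, and there is no ∂_4, so H_3 = 0.

H_0 ≅ Z,  H_1 ≅ Z,  H_2 = 0,  H_3 = 0.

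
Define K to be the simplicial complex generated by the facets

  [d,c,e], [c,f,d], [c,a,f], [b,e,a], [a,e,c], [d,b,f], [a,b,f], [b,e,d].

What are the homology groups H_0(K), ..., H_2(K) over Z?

H_0 ≅ Z,  H_1 = 0,  H_2 ≅ Z.

We work with the vertex ordering a < b < c < d < e < f. The simplices of K, each written with vertices in increasing order, are:

  0-simplices (6): a, b, c, d, e, f
  1-simplices (12): ab, ac, ae, af, bd, be, bf, cd, ce, cf, de, df
  2-simplices (8): abe, abf, ace, acf, bde, bdf, cde, cdf

giving chain groups C_0 ≅ Z^6, C_1 ≅ Z^12, C_2 ≅ Z^8.

Boundary ∂_1: C_1 → C_0 sends each edge [p,q] (with p < q) to q − p.
The resulting 6×12 matrix has rank 5, and its Smith normal form has invariant factors (1,1,1,1,1).

The boundary map ∂_2: C_2 → C_1 sends each 2-simplex [p,q,r] to [q,r] − [p,r] + [p,q]. For instance
  ∂abe = be − ae + ab,
  ∂cdf = df − cf + cd.
This gives a 12×8 integer matrix of rank 7; reducing to Smith normal form yields diagonal entries (1,1,1,1,1,1,1).

From H_k ≅ ker(∂_k) / im(∂_{k+1}) we obtain:

  H_0: rank C_0 − rank ∂_1 = 6 − 5 = 1, and the invariant factors of ∂_1 are all 1, so H_0 = Z.
  H_1: rank ker ∂_1 − rank ∂_2 = (12 − 5) − 7 = 0, and the invariant factors of ∂_2 are all 1, so H_1 = 0.
  H_2: rank ker ∂_2 − rank ∂_3 = (8 − 7) − 0 = 1, and there is no ∂_3, so H_2 = Z.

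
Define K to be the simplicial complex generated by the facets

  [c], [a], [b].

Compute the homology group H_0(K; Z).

H_0 = Z^3.

Take the total order a < b < c on the vertex set. Then K (dimension 0) consists of the simplices:

  0-simplices (3): a, b, c

so the chain groups are C_0 ≅ Z^3.

From H_k ≅ ker(∂_k) / im(∂_{k+1}) we obtain:

  H_0: rank C_0 − rank ∂_1 = 3 − 0 = 3, and there is no ∂_1, so H_0 = Z^3.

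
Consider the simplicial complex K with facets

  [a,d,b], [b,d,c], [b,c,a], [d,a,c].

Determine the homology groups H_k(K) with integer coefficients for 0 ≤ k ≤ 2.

We work with the vertex ordering a < b < c < d. The simplices of K, each written with vertices in increasing order, are:

  0-simplices (4): a, b, c, d
  1-simplices (6): ab, ac, ad, bc, bd, cd
  2-simplices (4): abc, abd, acd, bcd

Hence C_0 ≅ Z^4, C_1 ≅ Z^6, C_2 ≅ Z^4.

The boundary map ∂_1: C_1 → C_0 sends each edge [p,q] (with p < q) to q − p. For instance
  ∂ab = b − a.
The resulting 4×6 matrix has rank 3, and its Smith normal form has invariant factors (1,1,1).

∂_2: C_2 → C_1 maps a triangle to the signed sum of its edges. For instance
  ∂bcd = cd − bd + bc,
  ∂abd = bd − ad + ab.
This gives a 6×4 integer matrix of rank 3; reducing to Smith normal form yields diagonal entries (1,1,1).

From H_k ≅ ker(∂_k) / im(∂_{k+1}) we obtain:

  H_0: rank C_0 − rank ∂_1 = 4 − 3 = 1, and the invariant factors of ∂_1 are all 1, so H_0 ≅ Z.
  H_1: rank ker ∂_1 − rank ∂_2 = (6 − 3) − 3 = 0, and the invariant factors of ∂_2 are all 1, so H_1 ≅ 0.
  H_2: rank ker ∂_2 − rank ∂_3 = (4 − 3) − 0 = 1, and there is no ∂_3, so H_2 ≅ Z.

H_0 ≅ Z,  H_1 = 0,  H_2 ≅ Z.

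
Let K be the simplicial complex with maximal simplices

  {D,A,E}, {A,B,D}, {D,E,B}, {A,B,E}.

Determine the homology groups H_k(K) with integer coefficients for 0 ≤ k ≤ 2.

Take the total order A < B < D < E on the vertex set. Then K (dimension 2) consists of the simplices:

  0-simplices (4): A, B, D, E
  1-simplices (6): AB, AD, AE, BD, BE, DE
  2-simplices (4): ABD, ABE, ADE, BDE

giving chain groups C_0 ≅ Z^4, C_1 ≅ Z^6, C_2 ≅ Z^4.

∂_1: C_1 → C_0 is given by ∂[p,q] = [q] − [p]. For instance
  ∂AE = E − A.
The resulting 4×6 matrix has rank 3, and its Smith normal form has invariant factors (1,1,1).

Boundary ∂_2: C_2 → C_1 sends each 2-simplex [p,q,r] to [q,r] − [p,r] + [p,q]. For instance
  ∂ABE = BE − AE + AB,
  ∂ADE = DE − AE + AD.
The 6×4 boundary matrix has rank 3 and Smith normal form diag(1,1,1).

From H_k ≅ ker(∂_k) / im(∂_{k+1}) we obtain:

  H_0: rank C_0 − rank ∂_1 = 4 − 3 = 1, and the invariant factors of ∂_1 are all 1, so H_0 = Z.
  H_1: rank ker ∂_1 − rank ∂_2 = (6 − 3) − 3 = 0, and the invariant factors of ∂_2 are all 1, so H_1 = 0.
  H_2: rank ker ∂_2 − rank ∂_3 = (4 − 3) − 0 = 1, and there is no ∂_3, so H_2 = Z.

H_0 ≅ Z,  H_1 = 0,  H_2 ≅ Z.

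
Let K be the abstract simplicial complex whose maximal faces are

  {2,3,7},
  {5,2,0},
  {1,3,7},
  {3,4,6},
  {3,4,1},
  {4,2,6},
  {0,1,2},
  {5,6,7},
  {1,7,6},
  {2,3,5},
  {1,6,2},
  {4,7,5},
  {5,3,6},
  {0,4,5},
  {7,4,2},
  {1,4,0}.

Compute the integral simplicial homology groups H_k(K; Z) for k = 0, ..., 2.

Take the total order 0 < 1 < 2 < 3 < 4 < 5 < 6 < 7 on the vertex set. Then K (dimension 2) consists of the simplices:

  0-simplices (8): [0], [1], [2], [3], [4], [5], [6], [7]
  1-simplices (24): (24 of them)
  2-simplices (16): [0,1,2], [0,1,4], [0,2,5], [0,4,5], [1,2,6], [1,3,4], [1,3,7], [1,6,7], [2,3,5], [2,3,7], [2,4,6], [2,4,7], [3,4,6], [3,5,6], [4,5,7], [5,6,7]

Hence C_0 ≅ Z^8, C_1 ≅ Z^24, C_2 ≅ Z^16.

The boundary map ∂_1: C_1 → C_0 sends each edge [p,q] (with p < q) to q − p.
As a 8×24 matrix over Z this has rank 7, with invariant factors (1,1,1,1,1,1,1).

Boundary ∂_2: C_2 → C_1 sends each 2-simplex [p,q,r] to [q,r] − [p,r] + [p,q]. For instance
  ∂[3,4,6] = [4,6] − [3,6] + [3,4],
  ∂[4,5,7] = [5,7] − [4,7] + [4,5].
As a 24×16 matrix over Z this has rank 15, with invariant factors (1,1,1,1,1,1,1,1,1,1,1,1,1,1,1).

From H_k ≅ ker(∂_k) / im(∂_{k+1}) we obtain:

  H_0: rank C_0 − rank ∂_1 = 8 − 7 = 1, and the invariant factors of ∂_1 are all 1, so H_0 ≅ Z.
  H_1: rank ker ∂_1 − rank ∂_2 = (24 − 7) − 15 = 2, and the invariant factors of ∂_2 are all 1, so H_1 ≅ Z^2.
  H_2: rank ker ∂_2 − rank ∂_3 = (16 − 15) − 0 = 1, and there is no ∂_3, so H_2 ≅ Z.

(K is a triangulation of the torus T^2.)

H_0 ≅ Z,  H_1 ≅ Z^2,  H_2 ≅ Z.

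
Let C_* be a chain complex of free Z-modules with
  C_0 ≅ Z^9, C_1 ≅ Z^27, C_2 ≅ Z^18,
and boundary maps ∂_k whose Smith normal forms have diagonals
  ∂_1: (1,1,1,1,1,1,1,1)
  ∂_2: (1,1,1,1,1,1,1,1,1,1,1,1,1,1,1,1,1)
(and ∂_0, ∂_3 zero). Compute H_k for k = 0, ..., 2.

H_0 = Z,  H_1 = Z^2,  H_2 = Z.

H_0: b_0 = 9 − 0 − 8 = 1; torsion from ∂_1 factors > 1: none. So H_0 = Z.
H_1: b_1 = 27 − 8 − 17 = 2; torsion from ∂_2 factors > 1: none. So H_1 = Z^2.
H_2: b_2 = 18 − 17 − 0 = 1; torsion from ∂_3 factors > 1: none. So H_2 = Z.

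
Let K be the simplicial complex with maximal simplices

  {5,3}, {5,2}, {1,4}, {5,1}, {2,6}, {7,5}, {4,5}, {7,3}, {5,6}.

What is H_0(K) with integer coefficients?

We work with the vertex ordering 1 < 2 < 3 < 4 < 5 < 6 < 7. The simplices of K, each written with vertices in increasing order, are:

  0-simplices (7): [1], [2], [3], [4], [5], [6], [7]
  1-simplices (9): [1,4], [1,5], [2,5], [2,6], [3,5], [3,7], [4,5], [5,6], [5,7]

giving chain groups C_0 ≅ Z^7, C_1 ≅ Z^9.

∂_1: C_1 → C_0 maps an edge to its endpoints' difference, ∂[p,q] = q − p. For instance
  ∂[3,7] = [7] − [3].
This gives a 7×9 integer matrix of rank 6; reducing to Smith normal form yields diagonal entries (1,1,1,1,1,1).

Computing H_k = (kernel of ∂_k) / (image of ∂_{k+1}):

  H_0: rank C_0 − rank ∂_1 = 7 − 6 = 1, and the invariant factors of ∂_1 are all 1, so H_0 ≅ Z.

(K is a triangulation of a wedge of 3 circles.)

H_0 = Z.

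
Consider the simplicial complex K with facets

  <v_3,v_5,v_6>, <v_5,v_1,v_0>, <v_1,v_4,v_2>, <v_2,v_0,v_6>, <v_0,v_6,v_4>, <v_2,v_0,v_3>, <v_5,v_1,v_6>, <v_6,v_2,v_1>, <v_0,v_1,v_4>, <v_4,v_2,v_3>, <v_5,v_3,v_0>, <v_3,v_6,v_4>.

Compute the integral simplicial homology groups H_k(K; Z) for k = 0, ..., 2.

Fix the vertex order v_0 < v_1 < v_2 < v_3 < v_4 < v_5 < v_6 and write every simplex with vertices in increasing order. Then dim K = 2 and the simplices of K are:

  0-simplices (7): [v_0], [v_1], [v_2], [v_3], [v_4], [v_5], [v_6]
  1-simplices (18): (18 of them)
  2-simplices (12): (12 of them)

Hence C_0 ≅ Z^7, C_1 ≅ Z^18, C_2 ≅ Z^12.

∂_1: C_1 → C_0 is given by ∂[p,q] = [q] − [p].
As a 7×18 matrix over Z this has rank 6, with invariant factors (1,1,1,1,1,1).

Boundary ∂_2: C_2 → C_1 sends each 2-simplex [p,q,r] to [q,r] − [p,r] + [p,q]. For instance
  ∂[v_3,v_4,v_6] = [v_4,v_6] − [v_3,v_6] + [v_3,v_4],
  ∂[v_0,v_4,v_6] = [v_4,v_6] − [v_0,v_6] + [v_0,v_4].
The resulting 18×12 matrix has rank 12, and its Smith normal form has invariant factors (1,1,1,1,1,1,1,1,1,1,1,2).

Now H_k = ker ∂_k / im ∂_{k+1}, so:

  H_0: rank C_0 − rank ∂_1 = 7 − 6 = 1, and the invariant factors of ∂_1 are all 1, so H_0 ≅ Z.
  H_1: rank ker ∂_1 − rank ∂_2 = (18 − 6) − 12 = 0, and ∂_2 has invariant factor 2 > 1, so H_1 ≅ Z/2Z.
  H_2: rank ker ∂_2 − rank ∂_3 = (12 − 12) − 0 = 0, and there is no ∂_3, so H_2 ≅ 0.

H_0 = Z,  H_1 = Z/2Z,  H_2 = 0.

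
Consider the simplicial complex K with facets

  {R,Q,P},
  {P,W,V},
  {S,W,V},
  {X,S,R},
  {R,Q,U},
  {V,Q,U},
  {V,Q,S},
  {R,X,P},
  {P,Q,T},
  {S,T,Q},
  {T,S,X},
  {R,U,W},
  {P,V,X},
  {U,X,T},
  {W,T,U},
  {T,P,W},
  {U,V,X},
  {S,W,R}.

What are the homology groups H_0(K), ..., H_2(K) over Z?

Take the total order P < Q < R < S < T < U < V < W < X on the vertex set. Then K (dimension 2) consists of the simplices:

  0-simplices (9): P, Q, R, S, T, U, V, W, X
  1-simplices (27): PQ, PR, PT, PV, PW, PX, QR, QS, QT, QU, QV, RS, RU, RW, RX, ST, SV, SW, SX, TU, TW, TX, UV, UW, UX, VW, VX
  2-simplices (18): PQR, PQT, PRX, PTW, PVW, PVX, QRU, QST, QSV, QUV, RSW, RSX, RUW, STX, SVW, TUW, TUX, UVX

so the chain groups are C_0 ≅ Z^9, C_1 ≅ Z^27, C_2 ≅ Z^18.

Boundary ∂_1: C_1 → C_0 sends each edge [p,q] (with p < q) to q − p. For instance
  ∂TU = U − T.
This gives a 9×27 integer matrix of rank 8; reducing to Smith normal form yields diagonal entries (1,1,1,1,1,1,1,1).

∂_2: C_2 → C_1 sends each 2-simplex [p,q,r] to [q,r] − [p,r] + [p,q]. For instance
  ∂PTW = TW − PW + PT,
  ∂PQR = QR − PR + PQ.
The resulting 27×18 matrix has rank 17, and its Smith normal form has invariant factors (1,1,1,1,1,1,1,1,1,1,1,1,1,1,1,1,1).

Now H_k = ker ∂_k / im ∂_{k+1}, so:

  H_0: rank C_0 − rank ∂_1 = 9 − 8 = 1, and the invariant factors of ∂_1 are all 1, so H_0 ≅ Z.
  H_1: rank ker ∂_1 − rank ∂_2 = (27 − 8) − 17 = 2, and the invariant factors of ∂_2 are all 1, so H_1 ≅ Z^2.
  H_2: rank ker ∂_2 − rank ∂_3 = (18 − 17) − 0 = 1, and there is no ∂_3, so H_2 ≅ Z.

H_0 = Z,  H_1 = Z^2,  H_2 = Z.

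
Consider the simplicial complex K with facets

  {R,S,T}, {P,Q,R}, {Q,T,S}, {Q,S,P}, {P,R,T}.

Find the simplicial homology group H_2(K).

H_2 = 0.

K has 5 vertices, 10 edges, 5 triangles.
rank ∂_2 = 5, rank ∂_3 = 0 ⇒ b_2 = 5 − 5 − 0 = 0. So H_2 ≅ 0.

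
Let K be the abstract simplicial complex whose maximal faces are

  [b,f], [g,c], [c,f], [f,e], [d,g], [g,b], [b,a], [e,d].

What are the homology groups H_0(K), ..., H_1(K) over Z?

Take the total order a < b < c < d < e < f < g on the vertex set. Then K (dimension 1) consists of the simplices:

  0-simplices (7): a, b, c, d, e, f, g
  1-simplices (8): ab, bf, bg, cf, cg, de, dg, ef

Hence C_0 ≅ Z^7, C_1 ≅ Z^8.

Boundary ∂_1: C_1 → C_0 is given by ∂[p,q] = [q] − [p].
As a 7×8 matrix over Z this has rank 6, with invariant factors (1,1,1,1,1,1).

Computing H_k = (kernel of ∂_k) / (image of ∂_{k+1}):

  H_0: rank C_0 − rank ∂_1 = 7 − 6 = 1, and the invariant factors of ∂_1 are all 1, so H_0 ≅ Z.
  H_1: rank ker ∂_1 − rank ∂_2 = (8 − 6) − 0 = 2, and there is no ∂_2, so H_1 ≅ Z^2.

As a check, the Euler characteristic is 7 − 8 = -1, which agrees with 1 − 2 = -1.

H_0 ≅ Z,  H_1 ≅ Z^2.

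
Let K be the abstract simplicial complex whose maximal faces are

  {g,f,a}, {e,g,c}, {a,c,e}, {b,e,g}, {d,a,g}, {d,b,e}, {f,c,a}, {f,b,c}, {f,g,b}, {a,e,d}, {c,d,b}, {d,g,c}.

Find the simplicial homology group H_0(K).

We work with the vertex ordering a < b < c < d < e < f < g. The simplices of K, each written with vertices in increasing order, are:

  0-simplices (7): a, b, c, d, e, f, g
  1-simplices (18): ac, ad, ae, af, ag, bc, bd, be, bf, bg, cd, ce, cf, cg, de, dg, eg, fg
  2-simplices (12): ace, acf, ade, adg, afg, bcd, bcf, bde, beg, bfg, cdg, ceg

so the chain groups are C_0 ≅ Z^7, C_1 ≅ Z^18, C_2 ≅ Z^12.

∂_1: C_1 → C_0 maps an edge to its endpoints' difference, ∂[p,q] = q − p. For instance
  ∂bd = d − b.
This gives a 7×18 integer matrix of rank 6; reducing to Smith normal form yields diagonal entries (1,1,1,1,1,1).

∂_2: C_2 → C_1 sends each 2-simplex [p,q,r] to [q,r] − [p,r] + [p,q]. For instance
  ∂afg = fg − ag + af,
  ∂ace = ce − ae + ac.
The 18×12 boundary matrix has rank 12 and Smith normal form diag(1,1,1,1,1,1,1,1,1,1,1,2).

Computing H_k = (kernel of ∂_k) / (image of ∂_{k+1}):

  H_0: rank C_0 − rank ∂_1 = 7 − 6 = 1, and the invariant factors of ∂_1 are all 1, so H_0 = Z.

H_0 = Z.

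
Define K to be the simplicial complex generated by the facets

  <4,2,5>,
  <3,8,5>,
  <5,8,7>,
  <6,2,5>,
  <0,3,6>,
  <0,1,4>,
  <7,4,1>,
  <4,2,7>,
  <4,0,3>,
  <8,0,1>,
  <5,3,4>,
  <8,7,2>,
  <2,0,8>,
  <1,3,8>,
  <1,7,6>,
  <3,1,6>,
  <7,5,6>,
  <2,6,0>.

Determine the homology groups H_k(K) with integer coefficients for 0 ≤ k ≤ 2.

H_0 = Z,  H_1 = Z ⊕ Z_2,  H_2 = 0.

Order the vertices as 0 < 1 < 2 < 3 < 4 < 5 < 6 < 7 < 8. Listing each simplex with vertices in this order, K has dimension 2 with simplices:

  0-simplices (9): [0], [1], [2], [3], [4], [5], [6], [7], [8]
  1-simplices (27): (27 of them)
  2-simplices (18): [0,1,4], [0,1,8], [0,2,6], [0,2,8], [0,3,4], [0,3,6], [1,3,6], [1,3,8], [1,4,7], [1,6,7], [2,4,5], [2,4,7], [2,5,6], [2,7,8], [3,4,5], [3,5,8], [5,6,7], [5,7,8]

Hence C_0 ≅ Z^9, C_1 ≅ Z^27, C_2 ≅ Z^18.

Boundary ∂_1: C_1 → C_0 maps an edge to its endpoints' difference, ∂[p,q] = q − p.
This gives a 9×27 integer matrix of rank 8; reducing to Smith normal form yields diagonal entries (1,1,1,1,1,1,1,1).

The boundary map ∂_2: C_2 → C_1 acts by ∂[p,q,r] = [q,r] − [p,r] + [p,q]. For instance
  ∂[3,5,8] = [5,8] − [3,8] + [3,5],
  ∂[1,6,7] = [6,7] − [1,7] + [1,6].
This gives a 27×18 integer matrix of rank 18; reducing to Smith normal form yields diagonal entries (1,1,1,1,1,1,1,1,1,1,1,1,1,1,1,1,1,2).

Reading off H_k = ker ∂_k / im ∂_{k+1}:

  H_0: rank C_0 − rank ∂_1 = 9 − 8 = 1, and the invariant factors of ∂_1 are all 1, so H_0 ≅ Z.
  H_1: rank ker ∂_1 − rank ∂_2 = (27 − 8) − 18 = 1, and ∂_2 has invariant factor 2 > 1, so H_1 ≅ Z ⊕ Z_2.
  H_2: rank ker ∂_2 − rank ∂_3 = (18 − 18) − 0 = 0, and there is no ∂_3, so H_2 ≅ 0.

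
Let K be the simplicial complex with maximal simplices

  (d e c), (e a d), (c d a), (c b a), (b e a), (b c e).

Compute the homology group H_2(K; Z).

H_2 ≅ Z.

Take the total order a < b < c < d < e on the vertex set. Then K (dimension 2) consists of the simplices:

  0-simplices (5): a, b, c, d, e
  1-simplices (9): ab, ac, ad, ae, bc, be, cd, ce, de
  2-simplices (6): abc, abe, acd, ade, bce, cde

giving chain groups C_0 ≅ Z^5, C_1 ≅ Z^9, C_2 ≅ Z^6.

The boundary map ∂_1: C_1 → C_0 is given by ∂[p,q] = [q] − [p]. For instance
  ∂bc = c − b.
The 5×9 boundary matrix has rank 4 and Smith normal form diag(1,1,1,1).

The boundary map ∂_2: C_2 → C_1 acts by ∂[p,q,r] = [q,r] − [p,r] + [p,q]. For instance
  ∂acd = cd − ad + ac,
  ∂abc = bc − ac + ab.
The 9×6 boundary matrix has rank 5 and Smith normal form diag(1,1,1,1,1).

Computing H_k = (kernel of ∂_k) / (image of ∂_{k+1}):

  H_2: rank ker ∂_2 − rank ∂_3 = (6 − 5) − 0 = 1, and there is no ∂_3, so H_2 = Z.

(K is a triangulation of the 2-sphere S^2.)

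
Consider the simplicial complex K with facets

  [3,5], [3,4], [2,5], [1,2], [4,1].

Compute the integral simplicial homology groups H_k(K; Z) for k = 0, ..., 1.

H_0 = Z,  H_1 = Z.

Fix the vertex order 1 < 2 < 3 < 4 < 5 and write every simplex with vertices in increasing order. Then dim K = 1 and the simplices of K are:

  0-simplices (5): [1], [2], [3], [4], [5]
  1-simplices (5): [1,2], [1,4], [2,5], [3,4], [3,5]

Hence C_0 ≅ Z^5, C_1 ≅ Z^5.

Boundary ∂_1: C_1 → C_0 is given by ∂[p,q] = [q] − [p]. For instance
  ∂[3,4] = [4] − [3].
This gives a 5×5 integer matrix of rank 4; reducing to Smith normal form yields diagonal entries (1,1,1,1).

From H_k ≅ ker(∂_k) / im(∂_{k+1}) we obtain:

  H_0: rank C_0 − rank ∂_1 = 5 − 4 = 1, and the invariant factors of ∂_1 are all 1, so H_0 = Z.
  H_1: rank ker ∂_1 − rank ∂_2 = (5 − 4) − 0 = 1, and there is no ∂_2, so H_1 = Z.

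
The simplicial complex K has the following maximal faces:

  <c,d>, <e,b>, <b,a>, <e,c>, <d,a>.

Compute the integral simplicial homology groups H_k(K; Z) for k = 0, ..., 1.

Fix the vertex order a < b < c < d < e and write every simplex with vertices in increasing order. Then dim K = 1 and the simplices of K are:

  0-simplices (5): a, b, c, d, e
  1-simplices (5): ab, ad, be, cd, ce

so the chain groups are C_0 ≅ Z^5, C_1 ≅ Z^5.

The boundary map ∂_1: C_1 → C_0 sends each edge [p,q] (with p < q) to q − p. For instance
  ∂cd = d − c.
As a 5×5 matrix over Z this has rank 4, with invariant factors (1,1,1,1).

Reading off H_k = ker ∂_k / im ∂_{k+1}:

  H_0: rank C_0 − rank ∂_1 = 5 − 4 = 1, and the invariant factors of ∂_1 are all 1, so H_0 ≅ Z.
  H_1: rank ker ∂_1 − rank ∂_2 = (5 − 4) − 0 = 1, and there is no ∂_2, so H_1 ≅ Z.

(K is a triangulation of the circle S^1.)

H_0 ≅ Z,  H_1 ≅ Z.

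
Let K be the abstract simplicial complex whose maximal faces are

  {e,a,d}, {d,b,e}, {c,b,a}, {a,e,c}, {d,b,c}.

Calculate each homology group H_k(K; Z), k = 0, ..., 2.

K has 5 vertices, 10 edges, 5 triangles.
rank ∂_0 = 0, rank ∂_1 = 4 ⇒ b_0 = 5 − 0 − 4 = 1; all invariant factors of ∂_1 are 1 so no torsion. So H_0 ≅ Z.
rank ∂_1 = 4, rank ∂_2 = 5 ⇒ b_1 = 10 − 4 − 5 = 1; all invariant factors of ∂_2 are 1 so no torsion. So H_1 ≅ Z.
rank ∂_2 = 5, rank ∂_3 = 0 ⇒ b_2 = 5 − 5 − 0 = 0. So H_2 ≅ 0.

H_0 = Z,  H_1 = Z,  H_2 = 0.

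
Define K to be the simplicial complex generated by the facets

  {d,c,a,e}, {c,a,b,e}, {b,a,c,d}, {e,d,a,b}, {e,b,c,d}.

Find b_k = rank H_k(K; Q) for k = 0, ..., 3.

b_0 = 1, b_1 = 0, b_2 = 0, b_3 = 1.

K has 5 vertices, 10 edges, 10 triangles, 5 3-simplices.
rank ∂_0 = 0, rank ∂_1 = 4 ⇒ b_0 = 5 − 0 − 4 = 1; all invariant factors of ∂_1 are 1 so no torsion. So H_0 ≅ Z.
rank ∂_1 = 4, rank ∂_2 = 6 ⇒ b_1 = 10 − 4 − 6 = 0; all invariant factors of ∂_2 are 1 so no torsion. So H_1 ≅ 0.
rank ∂_2 = 6, rank ∂_3 = 4 ⇒ b_2 = 10 − 6 − 4 = 0; all invariant factors of ∂_3 are 1 so no torsion. So H_2 ≅ 0.
rank ∂_3 = 4, rank ∂_4 = 0 ⇒ b_3 = 5 − 4 − 0 = 1. So H_3 ≅ Z.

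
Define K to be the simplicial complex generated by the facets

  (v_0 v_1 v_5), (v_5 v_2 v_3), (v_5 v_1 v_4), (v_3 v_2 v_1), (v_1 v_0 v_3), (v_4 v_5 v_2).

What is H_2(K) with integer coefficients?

H_2 ≅ 0.

We work with the vertex ordering v_0 < v_1 < v_2 < v_3 < v_4 < v_5. The simplices of K, each written with vertices in increasing order, are:

  0-simplices (6): [v_0], [v_1], [v_2], [v_3], [v_4], [v_5]
  1-simplices (12): [v_0,v_1], [v_0,v_3], [v_0,v_5], [v_1,v_2], [v_1,v_3], [v_1,v_4], [v_1,v_5], [v_2,v_3], [v_2,v_4], [v_2,v_5], [v_3,v_5], [v_4,v_5]
  2-simplices (6): [v_0,v_1,v_3], [v_0,v_1,v_5], [v_1,v_2,v_3], [v_1,v_4,v_5], [v_2,v_3,v_5], [v_2,v_4,v_5]

so the chain groups are C_0 ≅ Z^6, C_1 ≅ Z^12, C_2 ≅ Z^6.

∂_1: C_1 → C_0 maps an edge to its endpoints' difference, ∂[p,q] = q − p. For instance
  ∂[v_2,v_3] = [v_3] − [v_2].
As a 6×12 matrix over Z this has rank 5, with invariant factors (1,1,1,1,1).

∂_2: C_2 → C_1 acts by ∂[p,q,r] = [q,r] − [p,r] + [p,q]. For instance
  ∂[v_1,v_2,v_3] = [v_2,v_3] − [v_1,v_3] + [v_1,v_2],
  ∂[v_0,v_1,v_5] = [v_1,v_5] − [v_0,v_5] + [v_0,v_1].
The 12×6 boundary matrix has rank 6 and Smith normal form diag(1,1,1,1,1,1).

Reading off H_k = ker ∂_k / im ∂_{k+1}:

  H_2: rank ker ∂_2 − rank ∂_3 = (6 − 6) − 0 = 0, and there is no ∂_3, so H_2 = 0.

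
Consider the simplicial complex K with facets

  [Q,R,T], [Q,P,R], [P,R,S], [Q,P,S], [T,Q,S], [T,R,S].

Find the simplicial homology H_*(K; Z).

Take the total order P < Q < R < S < T on the vertex set. Then K (dimension 2) consists of the simplices:

  0-simplices (5): P, Q, R, S, T
  1-simplices (9): PQ, PR, PS, QR, QS, QT, RS, RT, ST
  2-simplices (6): PQR, PQS, PRS, QRT, QST, RST

giving chain groups C_0 ≅ Z^5, C_1 ≅ Z^9, C_2 ≅ Z^6.

The boundary map ∂_1: C_1 → C_0 sends each edge [p,q] (with p < q) to q − p. For instance
  ∂QT = T − Q.
This gives a 5×9 integer matrix of rank 4; reducing to Smith normal form yields diagonal entries (1,1,1,1).

Boundary ∂_2: C_2 → C_1 acts by ∂[p,q,r] = [q,r] − [p,r] + [p,q]. For instance
  ∂QRT = RT − QT + QR,
  ∂RST = ST − RT + RS.
The 9×6 boundary matrix has rank 5 and Smith normal form diag(1,1,1,1,1).

Now H_k = ker ∂_k / im ∂_{k+1}, so:

  H_0: rank C_0 − rank ∂_1 = 5 − 4 = 1, and the invariant factors of ∂_1 are all 1, so H_0 = Z.
  H_1: rank ker ∂_1 − rank ∂_2 = (9 − 4) − 5 = 0, and the invariant factors of ∂_2 are all 1, so H_1 = 0.
  H_2: rank ker ∂_2 − rank ∂_3 = (6 − 5) − 0 = 1, and there is no ∂_3, so H_2 = Z.

H_0 ≅ Z,  H_1 = 0,  H_2 ≅ Z.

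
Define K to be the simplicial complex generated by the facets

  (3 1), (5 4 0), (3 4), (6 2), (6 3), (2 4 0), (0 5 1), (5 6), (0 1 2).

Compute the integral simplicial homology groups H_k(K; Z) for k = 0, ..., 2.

H_0 = Z,  H_1 = Z^3,  H_2 = 0.

K has 7 vertices, 13 edges, 4 triangles.
rank ∂_0 = 0, rank ∂_1 = 6 ⇒ b_0 = 7 − 0 − 6 = 1; all invariant factors of ∂_1 are 1 so no torsion. So H_0 = Z.
rank ∂_1 = 6, rank ∂_2 = 4 ⇒ b_1 = 13 − 6 − 4 = 3; all invariant factors of ∂_2 are 1 so no torsion. So H_1 = Z^3.
rank ∂_2 = 4, rank ∂_3 = 0 ⇒ b_2 = 4 − 4 − 0 = 0. So H_2 = 0.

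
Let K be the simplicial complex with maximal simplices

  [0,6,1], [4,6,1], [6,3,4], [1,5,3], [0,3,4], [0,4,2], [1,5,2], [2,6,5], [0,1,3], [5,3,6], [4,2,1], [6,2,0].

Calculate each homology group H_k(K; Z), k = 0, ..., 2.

H_0 ≅ Z,  H_1 ≅ Z/2,  H_2 = 0.

Order the vertices as 0 < 1 < 2 < 3 < 4 < 5 < 6. Listing each simplex with vertices in this order, K has dimension 2 with simplices:

  0-simplices (7): [0], [1], [2], [3], [4], [5], [6]
  1-simplices (18): [0,1], [0,2], [0,3], [0,4], [0,6], [1,2], [1,3], [1,4], [1,5], [1,6], [2,4], [2,5], [2,6], [3,4], [3,5], [3,6], [4,6], [5,6]
  2-simplices (12): [0,1,3], [0,1,6], [0,2,4], [0,2,6], [0,3,4], [1,2,4], [1,2,5], [1,3,5], [1,4,6], [2,5,6], [3,4,6], [3,5,6]

so the chain groups are C_0 ≅ Z^7, C_1 ≅ Z^18, C_2 ≅ Z^12.

∂_1: C_1 → C_0 sends each edge [p,q] (with p < q) to q − p. For instance
  ∂[0,4] = [4] − [0].
As a 7×18 matrix over Z this has rank 6, with invariant factors (1,1,1,1,1,1).

Boundary ∂_2: C_2 → C_1 maps a triangle to the signed sum of its edges. For instance
  ∂[0,1,6] = [1,6] − [0,6] + [0,1],
  ∂[0,2,6] = [2,6] − [0,6] + [0,2].
As a 18×12 matrix over Z this has rank 12, with invariant factors (1,1,1,1,1,1,1,1,1,1,1,2).

From H_k ≅ ker(∂_k) / im(∂_{k+1}) we obtain:

  H_0: rank C_0 − rank ∂_1 = 7 − 6 = 1, and the invariant factors of ∂_1 are all 1, so H_0 = Z.
  H_1: rank ker ∂_1 − rank ∂_2 = (18 − 6) − 12 = 0, and ∂_2 has invariant factor 2 > 1, so H_1 = Z/2.
  H_2: rank ker ∂_2 − rank ∂_3 = (12 − 12) − 0 = 0, and there is no ∂_3, so H_2 = 0.

As a check, the Euler characteristic is 7 − 18 + 12 = 1, which agrees with 1 − 0 + 0 = 1.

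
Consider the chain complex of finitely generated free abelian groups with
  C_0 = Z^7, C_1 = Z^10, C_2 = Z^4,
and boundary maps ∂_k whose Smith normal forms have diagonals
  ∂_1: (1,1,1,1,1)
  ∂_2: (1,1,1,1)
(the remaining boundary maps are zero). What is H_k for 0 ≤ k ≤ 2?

H_0 = Z^2,  H_1 = Z,  H_2 = 0.

H_0: b_0 = 7 − 0 − 5 = 2; torsion from ∂_1 factors > 1: none. So H_0 = Z^2.
H_1: b_1 = 10 − 5 − 4 = 1; torsion from ∂_2 factors > 1: none. So H_1 = Z.
H_2: b_2 = 4 − 4 − 0 = 0; torsion from ∂_3 factors > 1: none. So H_2 = 0.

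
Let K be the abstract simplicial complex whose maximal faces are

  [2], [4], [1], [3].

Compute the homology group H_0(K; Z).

H_0 ≅ Z^4.

We work with the vertex ordering 1 < 2 < 3 < 4. The simplices of K, each written with vertices in increasing order, are:

  0-simplices (4): [1], [2], [3], [4]

Hence C_0 ≅ Z^4.

From H_k ≅ ker(∂_k) / im(∂_{k+1}) we obtain:

  H_0: rank C_0 − rank ∂_1 = 4 − 0 = 4, and there is no ∂_1, so H_0 ≅ Z^4.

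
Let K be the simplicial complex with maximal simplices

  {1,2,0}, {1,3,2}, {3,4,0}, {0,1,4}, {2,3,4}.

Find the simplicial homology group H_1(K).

We work with the vertex ordering 0 < 1 < 2 < 3 < 4. The simplices of K, each written with vertices in increasing order, are:

  0-simplices (5): [0], [1], [2], [3], [4]
  1-simplices (10): [0,1], [0,2], [0,3], [0,4], [1,2], [1,3], [1,4], [2,3], [2,4], [3,4]
  2-simplices (5): [0,1,2], [0,1,4], [0,3,4], [1,2,3], [2,3,4]

so the chain groups are C_0 ≅ Z^5, C_1 ≅ Z^10, C_2 ≅ Z^5.

Boundary ∂_1: C_1 → C_0 maps an edge to its endpoints' difference, ∂[p,q] = q − p. For instance
  ∂[0,1] = [1] − [0].
As a 5×10 matrix over Z this has rank 4, with invariant factors (1,1,1,1).

The boundary map ∂_2: C_2 → C_1 maps a triangle to the signed sum of its edges. For instance
  ∂[1,2,3] = [2,3] − [1,3] + [1,2],
  ∂[2,3,4] = [3,4] − [2,4] + [2,3].
The resulting 10×5 matrix has rank 5, and its Smith normal form has invariant factors (1,1,1,1,1).

Now H_k = ker ∂_k / im ∂_{k+1}, so:

  H_1: rank ker ∂_1 − rank ∂_2 = (10 − 4) − 5 = 1, and the invariant factors of ∂_2 are all 1, so H_1 = Z.

H_1 = Z.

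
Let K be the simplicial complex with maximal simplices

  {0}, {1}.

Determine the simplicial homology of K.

Take the total order 0 < 1 on the vertex set. Then K (dimension 0) consists of the simplices:

  0-simplices (2): [0], [1]

Hence C_0 ≅ Z^2.

Now H_k = ker ∂_k / im ∂_{k+1}, so:

  H_0: rank C_0 − rank ∂_1 = 2 − 0 = 2, and there is no ∂_1, so H_0 ≅ Z^2.

(K is a triangulation of a set of 2 points.)

H_0 = Z^2.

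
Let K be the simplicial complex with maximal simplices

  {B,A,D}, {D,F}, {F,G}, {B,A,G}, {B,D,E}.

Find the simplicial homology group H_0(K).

H_0 = Z.

Fix the vertex order A < B < D < E < F < G and write every simplex with vertices in increasing order. Then dim K = 2 and the simplices of K are:

  0-simplices (6): A, B, D, E, F, G
  1-simplices (9): AB, AD, AG, BD, BE, BG, DE, DF, FG
  2-simplices (3): ABD, ABG, BDE

Hence C_0 ≅ Z^6, C_1 ≅ Z^9, C_2 ≅ Z^3.

∂_1: C_1 → C_0 sends each edge [p,q] (with p < q) to q − p. For instance
  ∂AG = G − A.
As a 6×9 matrix over Z this has rank 5, with invariant factors (1,1,1,1,1).

∂_2: C_2 → C_1 acts by ∂[p,q,r] = [q,r] − [p,r] + [p,q]. For instance
  ∂ABD = BD − AD + AB,
  ∂ABG = BG − AG + AB.
The resulting 9×3 matrix has rank 3, and its Smith normal form has invariant factors (1,1,1).

Reading off H_k = ker ∂_k / im ∂_{k+1}:

  H_0: rank C_0 − rank ∂_1 = 6 − 5 = 1, and the invariant factors of ∂_1 are all 1, so H_0 ≅ Z.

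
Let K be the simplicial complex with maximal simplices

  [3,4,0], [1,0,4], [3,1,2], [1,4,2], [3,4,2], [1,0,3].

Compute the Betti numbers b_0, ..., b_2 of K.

Take the total order 0 < 1 < 2 < 3 < 4 on the vertex set. Then K (dimension 2) consists of the simplices:

  0-simplices (5): [0], [1], [2], [3], [4]
  1-simplices (9): [0,1], [0,3], [0,4], [1,2], [1,3], [1,4], [2,3], [2,4], [3,4]
  2-simplices (6): [0,1,3], [0,1,4], [0,3,4], [1,2,3], [1,2,4], [2,3,4]

Hence C_0 ≅ Z^5, C_1 ≅ Z^9, C_2 ≅ Z^6.

∂_1: C_1 → C_0 sends each edge [p,q] (with p < q) to q − p. For instance
  ∂[3,4] = [4] − [3].
The resulting 5×9 matrix has rank 4, and its Smith normal form has invariant factors (1,1,1,1).

Boundary ∂_2: C_2 → C_1 maps a triangle to the signed sum of its edges. For instance
  ∂[1,2,4] = [2,4] − [1,4] + [1,2],
  ∂[0,1,3] = [1,3] − [0,3] + [0,1].
As a 9×6 matrix over Z this has rank 5, with invariant factors (1,1,1,1,1).

Now H_k = ker ∂_k / im ∂_{k+1}, so:

  H_0: rank C_0 − rank ∂_1 = 5 − 4 = 1, and the invariant factors of ∂_1 are all 1, so H_0 = Z.
  H_1: rank ker ∂_1 − rank ∂_2 = (9 − 4) − 5 = 0, and the invariant factors of ∂_2 are all 1, so H_1 = 0.
  H_2: rank ker ∂_2 − rank ∂_3 = (6 − 5) − 0 = 1, and there is no ∂_3, so H_2 = Z.

As a check, the Euler characteristic is 5 − 9 + 6 = 2, which agrees with 1 − 0 + 1 = 2.
(K is a triangulation of the 2-sphere S^2.)

Hence the Betti numbers are b_0 = 1, b_1 = 0, b_2 = 1.

b_0 = 1, b_1 = 0, b_2 = 1.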